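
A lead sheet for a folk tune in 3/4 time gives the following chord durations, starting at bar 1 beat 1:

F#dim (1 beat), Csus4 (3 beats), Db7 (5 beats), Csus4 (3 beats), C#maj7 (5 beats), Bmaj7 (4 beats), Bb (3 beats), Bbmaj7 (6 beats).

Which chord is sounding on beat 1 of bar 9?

Bbmaj7

Beat 1 of bar 9 is beat (9−1)×3 + 1 = 25 overall.
Running totals: F#dim ends at 1, Csus4 ends at 4, Db7 ends at 9, Csus4 ends at 12, C#maj7 ends at 17, Bmaj7 ends at 21, Bb ends at 24, Bbmaj7 ends at 30.
Beat 25 falls within Bbmaj7.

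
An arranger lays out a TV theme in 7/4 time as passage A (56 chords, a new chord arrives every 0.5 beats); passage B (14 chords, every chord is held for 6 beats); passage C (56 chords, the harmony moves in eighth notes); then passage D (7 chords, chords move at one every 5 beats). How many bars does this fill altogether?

A: 56 × 0.5 = 28 beats = 4 bars.
B: 14 × 6 = 84 beats = 12 bars.
C: 56 × 0.5 = 28 beats = 4 bars.
D: 7 × 5 = 35 beats = 5 bars.
Total: 4 + 12 + 4 + 5 = 25 bars.

25 bars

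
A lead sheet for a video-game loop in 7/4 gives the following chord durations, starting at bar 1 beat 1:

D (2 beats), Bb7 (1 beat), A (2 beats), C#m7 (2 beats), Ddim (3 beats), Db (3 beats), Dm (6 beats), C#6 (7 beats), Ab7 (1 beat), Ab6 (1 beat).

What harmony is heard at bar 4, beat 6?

Beat 6 of bar 4 is beat (4−1)×7 + 6 = 27 overall.
Running totals: D ends at 2, Bb7 ends at 3, A ends at 5, C#m7 ends at 7, Ddim ends at 10, Db ends at 13, Dm ends at 19, C#6 ends at 26, Ab7 ends at 27.
Beat 27 falls within Ab7.

Ab7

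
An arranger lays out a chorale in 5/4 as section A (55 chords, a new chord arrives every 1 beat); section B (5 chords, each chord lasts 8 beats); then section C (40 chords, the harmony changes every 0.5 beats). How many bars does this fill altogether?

23 bars

A: 55 × 1 = 55 beats = 11 bars.
B: 5 × 8 = 40 beats = 8 bars.
C: 40 × 0.5 = 20 beats = 4 bars.
Total: 11 + 8 + 4 = 23 bars.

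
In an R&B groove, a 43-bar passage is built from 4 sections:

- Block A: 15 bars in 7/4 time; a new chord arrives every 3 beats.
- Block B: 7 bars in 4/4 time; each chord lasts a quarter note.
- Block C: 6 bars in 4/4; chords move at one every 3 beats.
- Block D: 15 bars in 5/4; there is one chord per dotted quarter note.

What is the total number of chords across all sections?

121 chords

A: 15·7 = 105 beats, 105/3 = 35 chords.
B: 7·4 = 28 beats, 28/1 = 28 chords.
C: 6·4 = 24 beats, 24/3 = 8 chords.
D: 15·5 = 75 beats, 75/1.5 = 50 chords.
Total: 35 + 28 + 8 + 50 = 121.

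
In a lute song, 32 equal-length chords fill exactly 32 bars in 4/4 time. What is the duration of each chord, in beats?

4 beats

32 bars × 4 beats/bar = 128 beats total.
128 beats ÷ 32 chords = 4 beats per chord.
(That is a whole note.)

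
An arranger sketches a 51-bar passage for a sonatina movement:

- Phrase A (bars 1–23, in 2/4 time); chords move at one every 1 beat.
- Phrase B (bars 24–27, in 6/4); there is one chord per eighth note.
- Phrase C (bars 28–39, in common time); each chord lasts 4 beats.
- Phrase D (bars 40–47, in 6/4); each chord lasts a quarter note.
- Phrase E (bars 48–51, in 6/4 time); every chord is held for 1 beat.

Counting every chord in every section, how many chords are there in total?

178 chords

A has 46 beats and chords last 1 each, so 46 chords.
B has 24 beats and chords last 0.5 each, so 48 chords.
C has 48 beats and chords last 4 each, so 12 chords.
D has 48 beats and chords last 1 each, so 48 chords.
E has 24 beats and chords last 1 each, so 24 chords.
Total: 46 + 48 + 12 + 48 + 24 = 178.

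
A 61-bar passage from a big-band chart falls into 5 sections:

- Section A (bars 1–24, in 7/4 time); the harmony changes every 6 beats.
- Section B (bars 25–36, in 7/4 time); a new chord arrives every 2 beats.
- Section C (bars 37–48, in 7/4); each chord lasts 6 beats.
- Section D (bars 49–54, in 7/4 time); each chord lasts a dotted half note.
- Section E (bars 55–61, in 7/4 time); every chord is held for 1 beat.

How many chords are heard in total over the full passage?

147 chords

A has 168 beats and chords last 6 each, so 28 chords.
B has 84 beats and chords last 2 each, so 42 chords.
C has 84 beats and chords last 6 each, so 14 chords.
D has 42 beats and chords last 3 each, so 14 chords.
E has 49 beats and chords last 1 each, so 49 chords.
Total: 28 + 42 + 14 + 14 + 49 = 147.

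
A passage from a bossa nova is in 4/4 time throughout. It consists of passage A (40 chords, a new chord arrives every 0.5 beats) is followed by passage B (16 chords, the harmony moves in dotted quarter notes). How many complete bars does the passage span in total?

A: 40 × 0.5 = 20 beats = 5 bars.
B: 16 × 1.5 = 24 beats = 6 bars.
Total: 5 + 6 = 11 bars.

11 bars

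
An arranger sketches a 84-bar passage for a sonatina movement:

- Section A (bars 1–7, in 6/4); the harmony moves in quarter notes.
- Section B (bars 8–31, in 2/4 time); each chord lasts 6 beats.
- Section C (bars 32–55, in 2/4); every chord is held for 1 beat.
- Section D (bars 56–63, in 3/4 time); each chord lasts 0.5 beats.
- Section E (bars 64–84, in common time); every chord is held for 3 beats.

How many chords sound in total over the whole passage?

A: 7 bars × 6 beats = 42 beats; 1 beat/chord → 42 chords.
B: 24 bars × 2 beats = 48 beats; 6 beats/chord → 8 chords.
C: 24 bars × 2 beats = 48 beats; 1 beat/chord → 48 chords.
D: 8 bars × 3 beats = 24 beats; 0.5 beats/chord → 48 chords.
E: 21 bars × 4 beats = 84 beats; 3 beats/chord → 28 chords.
Total: 42 + 8 + 48 + 48 + 28 = 174.

174 chords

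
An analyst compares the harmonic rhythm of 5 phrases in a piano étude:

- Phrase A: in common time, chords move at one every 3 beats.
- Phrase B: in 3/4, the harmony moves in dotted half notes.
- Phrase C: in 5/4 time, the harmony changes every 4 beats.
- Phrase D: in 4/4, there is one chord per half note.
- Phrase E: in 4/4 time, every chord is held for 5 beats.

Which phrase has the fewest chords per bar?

A: 4 beats/bar ÷ 3 beats/chord = 4/3 chords/bar.
B: 3 beats/bar ÷ 3 beats/chord = 1 chord/bar.
C: 5 beats/bar ÷ 4 beats/chord = 1.25 chords/bar.
D: 4 beats/bar ÷ 2 beats/chord = 2 chords/bar.
E: 4 beats/bar ÷ 5 beats/chord = 0.8 chords/bar.
Slowest is E at 0.8 chords/bar.

Phrase E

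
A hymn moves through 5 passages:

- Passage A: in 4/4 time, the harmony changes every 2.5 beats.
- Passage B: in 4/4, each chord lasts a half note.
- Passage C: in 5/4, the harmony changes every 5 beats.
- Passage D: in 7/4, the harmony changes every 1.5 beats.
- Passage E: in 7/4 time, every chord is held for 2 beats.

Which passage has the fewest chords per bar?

Passage C

A: 4 beats/bar ÷ 2.5 beats/chord = 1.6 chords/bar.
B: 4 beats/bar ÷ 2 beats/chord = 2 chords/bar.
C: 5 beats/bar ÷ 5 beats/chord = 1 chord/bar.
D: 7 beats/bar ÷ 1.5 beats/chord = 14/3 chords/bar.
E: 7 beats/bar ÷ 2 beats/chord = 3.5 chords/bar.
Slowest is C at 1 chords/bar.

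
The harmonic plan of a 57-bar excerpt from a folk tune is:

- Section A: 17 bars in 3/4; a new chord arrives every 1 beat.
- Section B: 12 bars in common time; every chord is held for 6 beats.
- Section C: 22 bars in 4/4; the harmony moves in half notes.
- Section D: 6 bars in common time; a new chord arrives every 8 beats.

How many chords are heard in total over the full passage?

106 chords

A has 51 beats and chords last 1 each, so 51 chords.
B has 48 beats and chords last 6 each, so 8 chords.
C has 88 beats and chords last 2 each, so 44 chords.
D has 24 beats and chords last 8 each, so 3 chords.
Total: 51 + 8 + 44 + 3 = 106.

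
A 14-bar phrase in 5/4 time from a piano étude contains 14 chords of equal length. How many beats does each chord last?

14 bars × 5 beats/bar = 70 beats total.
70 beats ÷ 14 chords = 5 beats per chord.

5 beats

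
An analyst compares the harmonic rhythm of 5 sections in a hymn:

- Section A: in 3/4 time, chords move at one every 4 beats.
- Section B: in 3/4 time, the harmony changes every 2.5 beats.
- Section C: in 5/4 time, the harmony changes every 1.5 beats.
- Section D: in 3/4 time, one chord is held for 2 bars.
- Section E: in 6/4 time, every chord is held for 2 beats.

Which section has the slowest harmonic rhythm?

Section D

A: each chord is 4 beats in 3/4, so 0.75 per bar.
B: each chord is 2.5 beats in 3/4, so 1.2 per bar.
C: each chord is 1.5 beats in 5/4, so 10/3 per bar.
D: each chord is 6 beats in 3/4, so 0.5 per bar.
E: each chord is 2 beats in 6/4, so 3 per bar.
Slowest is D at 0.5 chords/bar.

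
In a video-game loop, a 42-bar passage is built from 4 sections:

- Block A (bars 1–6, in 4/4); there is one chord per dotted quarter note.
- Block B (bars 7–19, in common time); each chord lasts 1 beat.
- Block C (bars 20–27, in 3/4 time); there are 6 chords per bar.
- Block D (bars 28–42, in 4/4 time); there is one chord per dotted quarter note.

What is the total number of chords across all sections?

156 chords

A: 6 bars × 4 beats = 24 beats; 1.5 beats/chord → 16 chords.
B: 13 bars × 4 beats = 52 beats; 1 beat/chord → 52 chords.
C: 8 bars × 3 beats = 24 beats; 0.5 beats/chord → 48 chords.
D: 15 bars × 4 beats = 60 beats; 1.5 beats/chord → 40 chords.
Total: 16 + 52 + 48 + 40 = 156.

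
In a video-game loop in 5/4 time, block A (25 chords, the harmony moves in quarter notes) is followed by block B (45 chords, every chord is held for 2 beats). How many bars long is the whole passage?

23 bars

A: 25 × 1 = 25 beats = 5 bars.
B: 45 × 2 = 90 beats = 18 bars.
Total: 5 + 18 = 23 bars.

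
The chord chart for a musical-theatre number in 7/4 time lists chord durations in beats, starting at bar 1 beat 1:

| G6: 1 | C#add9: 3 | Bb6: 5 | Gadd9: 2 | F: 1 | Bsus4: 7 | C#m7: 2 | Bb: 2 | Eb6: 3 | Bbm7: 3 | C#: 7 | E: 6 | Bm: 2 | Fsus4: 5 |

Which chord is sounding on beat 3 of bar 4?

Beat 3 of bar 4 is beat (4−1)×7 + 3 = 24 overall.
Running totals: G6 ends at 1, C#add9 ends at 4, Bb6 ends at 9, Gadd9 ends at 11, F ends at 12, Bsus4 ends at 19, C#m7 ends at 21, Bb ends at 23, Eb6 ends at 26.
Beat 24 falls within Eb6.

Eb6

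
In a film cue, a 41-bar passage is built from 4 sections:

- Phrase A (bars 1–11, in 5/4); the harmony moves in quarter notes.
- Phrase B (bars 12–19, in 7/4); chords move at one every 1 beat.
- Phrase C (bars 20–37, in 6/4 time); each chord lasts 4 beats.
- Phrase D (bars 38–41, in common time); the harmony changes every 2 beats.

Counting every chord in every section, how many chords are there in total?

A: 11 bars × 5 beats = 55 beats; 1 beat/chord → 55 chords.
B: 8 bars × 7 beats = 56 beats; 1 beat/chord → 56 chords.
C: 18 bars × 6 beats = 108 beats; 4 beats/chord → 27 chords.
D: 4 bars × 4 beats = 16 beats; 2 beats/chord → 8 chords.
Total: 55 + 56 + 27 + 8 = 146.

146 chords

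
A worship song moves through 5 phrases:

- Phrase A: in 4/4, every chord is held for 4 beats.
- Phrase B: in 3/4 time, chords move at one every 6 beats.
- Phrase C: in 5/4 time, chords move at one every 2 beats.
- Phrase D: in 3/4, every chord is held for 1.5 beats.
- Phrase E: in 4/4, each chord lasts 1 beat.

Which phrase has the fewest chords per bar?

Phrase B

A: 4 beats/bar ÷ 4 beats/chord = 1 chord/bar.
B: 3 beats/bar ÷ 6 beats/chord = 0.5 chords/bar.
C: 5 beats/bar ÷ 2 beats/chord = 2.5 chords/bar.
D: 3 beats/bar ÷ 1.5 beats/chord = 2 chords/bar.
E: 4 beats/bar ÷ 1 beat/chord = 4 chords/bar.
Slowest is B at 0.5 chords/bar.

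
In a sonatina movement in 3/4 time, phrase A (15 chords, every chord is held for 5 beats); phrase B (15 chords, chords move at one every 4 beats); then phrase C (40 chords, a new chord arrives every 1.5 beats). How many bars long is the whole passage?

65 bars

A: 15 × 5 = 75 beats = 25 bars.
B: 15 × 4 = 60 beats = 20 bars.
C: 40 × 1.5 = 60 beats = 20 bars.
Total: 25 + 20 + 20 = 65 bars.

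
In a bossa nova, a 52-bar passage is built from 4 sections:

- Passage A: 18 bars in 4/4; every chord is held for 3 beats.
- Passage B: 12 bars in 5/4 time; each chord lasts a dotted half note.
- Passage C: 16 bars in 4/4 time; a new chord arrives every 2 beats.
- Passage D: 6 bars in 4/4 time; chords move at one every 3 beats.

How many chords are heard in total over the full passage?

A: 18 bars × 4 beats = 72 beats; 3 beats/chord → 24 chords.
B: 12 bars × 5 beats = 60 beats; 3 beats/chord → 20 chords.
C: 16 bars × 4 beats = 64 beats; 2 beats/chord → 32 chords.
D: 6 bars × 4 beats = 24 beats; 3 beats/chord → 8 chords.
Total: 24 + 20 + 32 + 8 = 84.

84 chords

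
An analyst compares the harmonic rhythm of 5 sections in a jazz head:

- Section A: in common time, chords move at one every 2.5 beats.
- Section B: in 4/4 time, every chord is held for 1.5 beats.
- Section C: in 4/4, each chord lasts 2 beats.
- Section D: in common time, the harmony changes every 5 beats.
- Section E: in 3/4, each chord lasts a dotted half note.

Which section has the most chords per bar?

A: each chord is 2.5 beats in 4/4, so 1.6 per bar.
B: each chord is 1.5 beats in 4/4, so 8/3 per bar.
C: each chord is 2 beats in 4/4, so 2 per bar.
D: each chord is 5 beats in 4/4, so 0.8 per bar.
E: each chord is 3 beats in 3/4, so 1 per bar.
Fastest is B at 8/3 chords/bar.

Section B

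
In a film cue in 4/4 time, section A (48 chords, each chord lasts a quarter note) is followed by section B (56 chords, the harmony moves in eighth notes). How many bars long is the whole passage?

A: 48 × 1 = 48 beats = 12 bars.
B: 56 × 0.5 = 28 beats = 7 bars.
Total: 12 + 7 = 19 bars.

19 bars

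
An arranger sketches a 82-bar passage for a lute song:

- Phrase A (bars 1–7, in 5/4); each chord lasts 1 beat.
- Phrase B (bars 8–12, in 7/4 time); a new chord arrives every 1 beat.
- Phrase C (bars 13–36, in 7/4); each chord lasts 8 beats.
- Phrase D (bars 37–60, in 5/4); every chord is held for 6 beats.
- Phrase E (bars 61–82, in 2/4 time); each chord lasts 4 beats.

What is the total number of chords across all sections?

A: 7 bars × 5 beats = 35 beats; 1 beat/chord → 35 chords.
B: 5 bars × 7 beats = 35 beats; 1 beat/chord → 35 chords.
C: 24 bars × 7 beats = 168 beats; 8 beats/chord → 21 chords.
D: 24 bars × 5 beats = 120 beats; 6 beats/chord → 20 chords.
E: 22 bars × 2 beats = 44 beats; 4 beats/chord → 11 chords.
Total: 35 + 35 + 21 + 20 + 11 = 122.

122 chords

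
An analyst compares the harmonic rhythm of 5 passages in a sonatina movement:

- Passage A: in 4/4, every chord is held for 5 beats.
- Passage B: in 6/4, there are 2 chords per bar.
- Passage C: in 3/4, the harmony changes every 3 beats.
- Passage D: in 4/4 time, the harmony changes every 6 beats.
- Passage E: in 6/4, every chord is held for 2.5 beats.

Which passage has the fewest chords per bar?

A: 4/5 = 0.8 chords/bar.
B: 6/3 = 2 chords/bar.
C: 3/3 = 1 chord/bar.
D: 4/6 = 2/3 chords/bar.
E: 6/2.5 = 2.4 chords/bar.
Slowest is D at 2/3 chords/bar.

Passage D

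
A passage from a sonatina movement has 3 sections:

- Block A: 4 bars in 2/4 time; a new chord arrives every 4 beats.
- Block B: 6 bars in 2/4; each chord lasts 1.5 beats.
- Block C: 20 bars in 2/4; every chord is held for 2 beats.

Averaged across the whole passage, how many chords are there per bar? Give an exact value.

A: 4 bars of 2 beats is 8 beats; at 4 beats each that's 2 chords.
B: 6 bars of 2 beats is 12 beats; at 1.5 beats each that's 8 chords.
C: 20 bars of 2 beats is 40 beats; at 2 beats each that's 20 chords.
Overall: 30 chords over 30 bars → 30/30 = 1 chords per bar.

1 chords per bar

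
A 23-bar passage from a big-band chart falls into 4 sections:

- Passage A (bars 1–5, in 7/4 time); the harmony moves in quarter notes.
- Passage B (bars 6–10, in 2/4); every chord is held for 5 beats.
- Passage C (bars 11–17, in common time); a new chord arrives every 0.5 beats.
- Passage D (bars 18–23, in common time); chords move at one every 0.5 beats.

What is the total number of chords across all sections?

A has 35 beats and chords last 1 each, so 35 chords.
B has 10 beats and chords last 5 each, so 2 chords.
C has 28 beats and chords last 0.5 each, so 56 chords.
D has 24 beats and chords last 0.5 each, so 48 chords.
Total: 35 + 2 + 56 + 48 = 141.

141 chords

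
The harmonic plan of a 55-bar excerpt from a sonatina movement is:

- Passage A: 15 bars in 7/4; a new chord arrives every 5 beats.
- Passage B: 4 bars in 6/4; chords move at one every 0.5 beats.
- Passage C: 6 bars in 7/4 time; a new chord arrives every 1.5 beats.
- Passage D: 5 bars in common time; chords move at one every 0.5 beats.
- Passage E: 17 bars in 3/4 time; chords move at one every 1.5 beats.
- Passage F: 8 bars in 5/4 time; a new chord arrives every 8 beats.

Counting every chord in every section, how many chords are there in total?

A has 105 beats and chords last 5 each, so 21 chords.
B has 24 beats and chords last 0.5 each, so 48 chords.
C has 42 beats and chords last 1.5 each, so 28 chords.
D has 20 beats and chords last 0.5 each, so 40 chords.
E has 51 beats and chords last 1.5 each, so 34 chords.
F has 40 beats and chords last 8 each, so 5 chords.
Total: 21 + 48 + 28 + 40 + 34 + 5 = 176.

176 chords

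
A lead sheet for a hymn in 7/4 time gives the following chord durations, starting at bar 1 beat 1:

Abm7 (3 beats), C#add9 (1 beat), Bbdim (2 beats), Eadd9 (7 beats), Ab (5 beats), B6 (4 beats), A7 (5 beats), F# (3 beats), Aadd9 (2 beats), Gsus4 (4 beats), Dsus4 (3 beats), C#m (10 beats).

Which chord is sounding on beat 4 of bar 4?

A7

Beat 4 of bar 4 is beat (4−1)×7 + 4 = 25 overall.
Running totals: Abm7 ends at 3, C#add9 ends at 4, Bbdim ends at 6, Eadd9 ends at 13, Ab ends at 18, B6 ends at 22, A7 ends at 27.
Beat 25 falls within A7.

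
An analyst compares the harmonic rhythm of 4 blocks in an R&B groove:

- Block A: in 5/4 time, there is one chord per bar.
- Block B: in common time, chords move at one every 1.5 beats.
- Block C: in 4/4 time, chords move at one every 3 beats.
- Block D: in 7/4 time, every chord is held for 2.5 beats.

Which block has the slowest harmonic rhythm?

A: each chord is 5 beats in 5/4, so 1 per bar.
B: each chord is 1.5 beats in 4/4, so 8/3 per bar.
C: each chord is 3 beats in 4/4, so 4/3 per bar.
D: each chord is 2.5 beats in 7/4, so 2.8 per bar.
Slowest is A at 1 chords/bar.

Block A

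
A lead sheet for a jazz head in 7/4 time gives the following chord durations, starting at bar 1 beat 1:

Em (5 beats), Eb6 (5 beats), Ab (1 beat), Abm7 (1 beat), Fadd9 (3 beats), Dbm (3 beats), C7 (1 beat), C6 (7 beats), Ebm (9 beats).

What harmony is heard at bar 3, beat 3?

Beat 3 of bar 3 is beat (3−1)×7 + 3 = 17 overall.
Running totals: Em ends at 5, Eb6 ends at 10, Ab ends at 11, Abm7 ends at 12, Fadd9 ends at 15, Dbm ends at 18.
Beat 17 falls within Dbm.

Dbm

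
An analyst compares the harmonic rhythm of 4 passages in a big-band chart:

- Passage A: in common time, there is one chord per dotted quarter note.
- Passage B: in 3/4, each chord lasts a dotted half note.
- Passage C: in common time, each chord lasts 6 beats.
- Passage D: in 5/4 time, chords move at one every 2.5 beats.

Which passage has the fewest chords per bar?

A: each chord is 1.5 beats in 4/4, so 8/3 per bar.
B: each chord is 3 beats in 3/4, so 1 per bar.
C: each chord is 6 beats in 4/4, so 2/3 per bar.
D: each chord is 2.5 beats in 5/4, so 2 per bar.
Slowest is C at 2/3 chords/bar.

Passage C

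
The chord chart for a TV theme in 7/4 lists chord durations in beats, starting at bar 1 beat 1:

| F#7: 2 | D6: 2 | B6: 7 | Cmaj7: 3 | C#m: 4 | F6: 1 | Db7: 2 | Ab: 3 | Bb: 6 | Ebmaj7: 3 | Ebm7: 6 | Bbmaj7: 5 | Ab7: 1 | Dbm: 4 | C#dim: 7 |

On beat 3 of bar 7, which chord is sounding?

Beat 3 of bar 7 is beat (7−1)×7 + 3 = 45 overall.
Running totals: F#7 ends at 2, D6 ends at 4, B6 ends at 11, Cmaj7 ends at 14, C#m ends at 18, F6 ends at 19, Db7 ends at 21, Ab ends at 24, Bb ends at 30, Ebmaj7 ends at 33, Ebm7 ends at 39, Bbmaj7 ends at 44, Ab7 ends at 45.
Beat 45 falls within Ab7.

Ab7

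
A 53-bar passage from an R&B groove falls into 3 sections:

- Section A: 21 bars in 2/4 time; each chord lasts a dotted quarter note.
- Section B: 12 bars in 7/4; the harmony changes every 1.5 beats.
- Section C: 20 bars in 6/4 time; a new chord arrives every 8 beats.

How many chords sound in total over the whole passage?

99 chords

A has 42 beats and chords last 1.5 each, so 28 chords.
B has 84 beats and chords last 1.5 each, so 56 chords.
C has 120 beats and chords last 8 each, so 15 chords.
Total: 28 + 56 + 15 = 99.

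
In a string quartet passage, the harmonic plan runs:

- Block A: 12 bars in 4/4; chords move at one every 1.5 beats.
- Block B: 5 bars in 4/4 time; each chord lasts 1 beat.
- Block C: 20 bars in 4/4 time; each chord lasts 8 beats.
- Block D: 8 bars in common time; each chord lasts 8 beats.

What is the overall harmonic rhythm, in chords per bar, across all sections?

A: 12 × 4 = 48 beats ÷ 1.5 = 32 chords.
B: 5 × 4 = 20 beats ÷ 1 = 20 chords.
C: 20 × 4 = 80 beats ÷ 8 = 10 chords.
D: 8 × 4 = 32 beats ÷ 8 = 4 chords.
Overall: 66 chords over 45 bars → 66/45 = 22/15 chords per bar.

22/15 chords per bar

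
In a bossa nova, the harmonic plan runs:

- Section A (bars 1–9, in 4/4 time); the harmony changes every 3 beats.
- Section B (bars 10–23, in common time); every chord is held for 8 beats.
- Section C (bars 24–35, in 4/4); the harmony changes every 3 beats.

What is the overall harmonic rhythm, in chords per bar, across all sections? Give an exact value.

1 chords per bar

A: 9 × 4 = 36 beats ÷ 3 = 12 chords.
B: 14 × 4 = 56 beats ÷ 8 = 7 chords.
C: 12 × 4 = 48 beats ÷ 3 = 16 chords.
Overall: 35 chords over 35 bars → 35/35 = 1 chords per bar.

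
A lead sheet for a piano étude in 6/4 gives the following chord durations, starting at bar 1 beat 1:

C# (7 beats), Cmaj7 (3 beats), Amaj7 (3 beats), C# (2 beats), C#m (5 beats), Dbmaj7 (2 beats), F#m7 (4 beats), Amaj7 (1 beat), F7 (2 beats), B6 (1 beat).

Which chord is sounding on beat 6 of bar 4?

Beat 6 of bar 4 is beat (4−1)×6 + 6 = 24 overall.
Running totals: C# ends at 7, Cmaj7 ends at 10, Amaj7 ends at 13, C# ends at 15, C#m ends at 20, Dbmaj7 ends at 22, F#m7 ends at 26.
Beat 24 falls within F#m7.

F#m7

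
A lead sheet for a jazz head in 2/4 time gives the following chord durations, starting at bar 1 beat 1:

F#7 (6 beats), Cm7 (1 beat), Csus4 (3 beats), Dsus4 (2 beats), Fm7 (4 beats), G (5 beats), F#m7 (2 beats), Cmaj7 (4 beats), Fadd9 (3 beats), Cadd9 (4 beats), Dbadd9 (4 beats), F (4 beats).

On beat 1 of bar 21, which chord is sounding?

Beat 1 of bar 21 is beat (21−1)×2 + 1 = 41 overall.
Running totals: F#7 ends at 6, Cm7 ends at 7, Csus4 ends at 10, Dsus4 ends at 12, Fm7 ends at 16, G ends at 21, F#m7 ends at 23, Cmaj7 ends at 27, Fadd9 ends at 30, Cadd9 ends at 34, Dbadd9 ends at 38, F ends at 42.
Beat 41 falls within F.

F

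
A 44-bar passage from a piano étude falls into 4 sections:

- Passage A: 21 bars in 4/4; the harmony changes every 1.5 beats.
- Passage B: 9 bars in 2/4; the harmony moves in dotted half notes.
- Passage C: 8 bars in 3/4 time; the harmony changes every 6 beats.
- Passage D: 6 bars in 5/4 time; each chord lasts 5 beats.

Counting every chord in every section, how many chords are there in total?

A: 21 bars × 4 beats = 84 beats; 1.5 beats/chord → 56 chords.
B: 9 bars × 2 beats = 18 beats; 3 beats/chord → 6 chords.
C: 8 bars × 3 beats = 24 beats; 6 beats/chord → 4 chords.
D: 6 bars × 5 beats = 30 beats; 5 beats/chord → 6 chords.
Total: 56 + 6 + 4 + 6 = 72.

72 chords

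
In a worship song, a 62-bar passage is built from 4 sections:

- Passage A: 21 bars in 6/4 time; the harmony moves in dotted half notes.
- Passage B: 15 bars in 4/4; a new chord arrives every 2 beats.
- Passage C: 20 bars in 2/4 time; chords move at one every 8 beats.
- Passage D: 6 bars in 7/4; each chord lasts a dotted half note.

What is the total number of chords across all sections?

A: 21·6 = 126 beats, 126/3 = 42 chords.
B: 15·4 = 60 beats, 60/2 = 30 chords.
C: 20·2 = 40 beats, 40/8 = 5 chords.
D: 6·7 = 42 beats, 42/3 = 14 chords.
Total: 42 + 30 + 5 + 14 = 91.

91 chords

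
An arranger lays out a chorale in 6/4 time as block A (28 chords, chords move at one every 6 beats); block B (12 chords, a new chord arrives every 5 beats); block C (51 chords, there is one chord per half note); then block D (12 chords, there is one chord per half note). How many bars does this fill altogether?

59 bars

A: 28 × 6 = 168 beats = 28 bars.
B: 12 × 5 = 60 beats = 10 bars.
C: 51 × 2 = 102 beats = 17 bars.
D: 12 × 2 = 24 beats = 4 bars.
Total: 28 + 10 + 17 + 4 = 59 bars.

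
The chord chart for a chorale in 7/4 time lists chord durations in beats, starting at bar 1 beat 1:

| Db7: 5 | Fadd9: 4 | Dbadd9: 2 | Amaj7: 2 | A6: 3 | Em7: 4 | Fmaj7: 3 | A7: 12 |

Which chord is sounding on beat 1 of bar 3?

A6

Beat 1 of bar 3 is beat (3−1)×7 + 1 = 15 overall.
Running totals: Db7 ends at 5, Fadd9 ends at 9, Dbadd9 ends at 11, Amaj7 ends at 13, A6 ends at 16.
Beat 15 falls within A6.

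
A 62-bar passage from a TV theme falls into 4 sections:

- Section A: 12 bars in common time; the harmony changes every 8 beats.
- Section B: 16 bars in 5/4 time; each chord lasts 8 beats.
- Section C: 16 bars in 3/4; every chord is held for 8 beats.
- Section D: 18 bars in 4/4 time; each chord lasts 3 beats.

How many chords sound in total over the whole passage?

A has 48 beats and chords last 8 each, so 6 chords.
B has 80 beats and chords last 8 each, so 10 chords.
C has 48 beats and chords last 8 each, so 6 chords.
D has 72 beats and chords last 3 each, so 24 chords.
Total: 6 + 10 + 6 + 24 = 46.

46 chords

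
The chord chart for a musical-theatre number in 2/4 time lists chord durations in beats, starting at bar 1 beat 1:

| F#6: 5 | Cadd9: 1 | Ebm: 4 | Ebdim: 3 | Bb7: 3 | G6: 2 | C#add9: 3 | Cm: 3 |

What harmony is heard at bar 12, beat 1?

Beat 1 of bar 12 is beat (12−1)×2 + 1 = 23 overall.
Running totals: F#6 ends at 5, Cadd9 ends at 6, Ebm ends at 10, Ebdim ends at 13, Bb7 ends at 16, G6 ends at 18, C#add9 ends at 21, Cm ends at 24.
Beat 23 falls within Cm.

Cm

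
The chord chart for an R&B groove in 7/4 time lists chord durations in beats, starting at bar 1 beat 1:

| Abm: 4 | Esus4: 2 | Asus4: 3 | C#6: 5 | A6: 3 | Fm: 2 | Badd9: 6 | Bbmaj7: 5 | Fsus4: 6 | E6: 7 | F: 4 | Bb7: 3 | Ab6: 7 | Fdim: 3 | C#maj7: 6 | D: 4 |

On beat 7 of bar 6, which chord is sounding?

E6

Beat 7 of bar 6 is beat (6−1)×7 + 7 = 42 overall.
Running totals: Abm ends at 4, Esus4 ends at 6, Asus4 ends at 9, C#6 ends at 14, A6 ends at 17, Fm ends at 19, Badd9 ends at 25, Bbmaj7 ends at 30, Fsus4 ends at 36, E6 ends at 43.
Beat 42 falls within E6.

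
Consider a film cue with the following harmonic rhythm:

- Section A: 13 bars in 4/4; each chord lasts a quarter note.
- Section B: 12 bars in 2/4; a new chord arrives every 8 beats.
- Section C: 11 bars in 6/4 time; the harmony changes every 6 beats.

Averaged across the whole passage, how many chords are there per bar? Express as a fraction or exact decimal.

A: 13 bars of 4 beats is 52 beats; at 1 beat each that's 52 chords.
B: 12 bars of 2 beats is 24 beats; at 8 beats each that's 3 chords.
C: 11 bars of 6 beats is 66 beats; at 6 beats each that's 11 chords.
Overall: 66 chords over 36 bars → 66/36 = 11/6 chords per bar.

11/6 chords per bar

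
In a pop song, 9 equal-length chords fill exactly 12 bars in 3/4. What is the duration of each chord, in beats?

12 bars × 3 beats/bar = 36 beats total.
36 beats ÷ 9 chords = 4 beats per chord.
(That is a whole note.)

4 beats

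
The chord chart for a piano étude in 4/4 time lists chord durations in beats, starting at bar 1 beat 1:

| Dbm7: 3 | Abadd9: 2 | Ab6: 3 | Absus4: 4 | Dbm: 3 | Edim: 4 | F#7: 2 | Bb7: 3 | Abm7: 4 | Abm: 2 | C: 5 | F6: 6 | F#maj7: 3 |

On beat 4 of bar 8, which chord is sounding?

C

Beat 4 of bar 8 is beat (8−1)×4 + 4 = 32 overall.
Running totals: Dbm7 ends at 3, Abadd9 ends at 5, Ab6 ends at 8, Absus4 ends at 12, Dbm ends at 15, Edim ends at 19, F#7 ends at 21, Bb7 ends at 24, Abm7 ends at 28, Abm ends at 30, C ends at 35.
Beat 32 falls within C.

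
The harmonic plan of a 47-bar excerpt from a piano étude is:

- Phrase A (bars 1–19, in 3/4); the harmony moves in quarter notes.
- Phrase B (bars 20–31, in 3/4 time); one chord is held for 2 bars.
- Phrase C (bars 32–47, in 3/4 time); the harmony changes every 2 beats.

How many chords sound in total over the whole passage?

A: 19·3 = 57 beats, 57/1 = 57 chords.
B: 12·3 = 36 beats, 36/6 = 6 chords.
C: 16·3 = 48 beats, 48/2 = 24 chords.
Total: 57 + 6 + 24 = 87.

87 chords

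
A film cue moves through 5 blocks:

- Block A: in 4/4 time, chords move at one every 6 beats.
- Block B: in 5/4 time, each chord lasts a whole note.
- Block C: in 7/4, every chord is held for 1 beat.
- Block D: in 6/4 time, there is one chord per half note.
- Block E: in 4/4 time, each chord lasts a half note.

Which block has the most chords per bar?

Block C

A: 4 beats/bar ÷ 6 beats/chord = 2/3 chords/bar.
B: 5 beats/bar ÷ 4 beats/chord = 1.25 chords/bar.
C: 7 beats/bar ÷ 1 beat/chord = 7 chords/bar.
D: 6 beats/bar ÷ 2 beats/chord = 3 chords/bar.
E: 4 beats/bar ÷ 2 beats/chord = 2 chords/bar.
Fastest is C at 7 chords/bar.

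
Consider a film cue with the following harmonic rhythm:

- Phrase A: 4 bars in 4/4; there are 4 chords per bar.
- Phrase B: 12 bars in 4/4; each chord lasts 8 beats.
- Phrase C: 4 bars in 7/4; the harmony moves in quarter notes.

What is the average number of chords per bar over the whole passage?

2.5 chords per bar

A: 4 × 4 = 16 beats ÷ 1 = 16 chords.
B: 12 × 4 = 48 beats ÷ 8 = 6 chords.
C: 4 × 7 = 28 beats ÷ 1 = 28 chords.
Overall: 50 chords over 20 bars → 50/20 = 2.5 chords per bar.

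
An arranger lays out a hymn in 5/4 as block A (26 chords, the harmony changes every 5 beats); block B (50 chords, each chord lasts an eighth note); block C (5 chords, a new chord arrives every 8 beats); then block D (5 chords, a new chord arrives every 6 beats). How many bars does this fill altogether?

45 bars

A: 26 × 5 = 130 beats = 26 bars.
B: 50 × 0.5 = 25 beats = 5 bars.
C: 5 × 8 = 40 beats = 8 bars.
D: 5 × 6 = 30 beats = 6 bars.
Total: 26 + 5 + 8 + 6 = 45 bars.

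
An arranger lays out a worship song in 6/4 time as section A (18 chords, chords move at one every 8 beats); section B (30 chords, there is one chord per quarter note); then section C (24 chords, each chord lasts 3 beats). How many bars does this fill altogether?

A: 18 × 8 = 144 beats = 24 bars.
B: 30 × 1 = 30 beats = 5 bars.
C: 24 × 3 = 72 beats = 12 bars.
Total: 24 + 5 + 12 = 41 bars.

41 bars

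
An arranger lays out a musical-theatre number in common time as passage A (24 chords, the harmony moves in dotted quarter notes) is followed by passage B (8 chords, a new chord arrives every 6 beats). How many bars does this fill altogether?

21 bars

A: 24 × 1.5 = 36 beats = 9 bars.
B: 8 × 6 = 48 beats = 12 bars.
Total: 9 + 12 = 21 bars.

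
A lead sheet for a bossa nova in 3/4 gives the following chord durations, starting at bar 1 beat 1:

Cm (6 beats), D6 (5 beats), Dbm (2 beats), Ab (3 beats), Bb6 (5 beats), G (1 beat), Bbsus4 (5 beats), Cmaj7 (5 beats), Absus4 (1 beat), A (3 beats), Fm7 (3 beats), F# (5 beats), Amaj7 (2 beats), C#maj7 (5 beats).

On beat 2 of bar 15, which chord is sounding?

F#

Beat 2 of bar 15 is beat (15−1)×3 + 2 = 44 overall.
Running totals: Cm ends at 6, D6 ends at 11, Dbm ends at 13, Ab ends at 16, Bb6 ends at 21, G ends at 22, Bbsus4 ends at 27, Cmaj7 ends at 32, Absus4 ends at 33, A ends at 36, Fm7 ends at 39, F# ends at 44.
Beat 44 falls within F#.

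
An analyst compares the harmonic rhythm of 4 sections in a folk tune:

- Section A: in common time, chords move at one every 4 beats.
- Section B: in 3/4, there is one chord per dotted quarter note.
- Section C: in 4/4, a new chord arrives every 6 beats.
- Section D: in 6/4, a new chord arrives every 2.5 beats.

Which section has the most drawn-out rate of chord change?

Section C

A: each chord is 4 beats in 4/4, so 1 per bar.
B: each chord is 1.5 beats in 3/4, so 2 per bar.
C: each chord is 6 beats in 4/4, so 2/3 per bar.
D: each chord is 2.5 beats in 6/4, so 2.4 per bar.
Slowest is C at 2/3 chords/bar.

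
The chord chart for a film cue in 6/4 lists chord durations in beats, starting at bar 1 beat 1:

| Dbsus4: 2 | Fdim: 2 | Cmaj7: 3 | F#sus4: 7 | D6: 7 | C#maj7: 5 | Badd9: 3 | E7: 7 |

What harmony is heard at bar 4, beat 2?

Beat 2 of bar 4 is beat (4−1)×6 + 2 = 20 overall.
Running totals: Dbsus4 ends at 2, Fdim ends at 4, Cmaj7 ends at 7, F#sus4 ends at 14, D6 ends at 21.
Beat 20 falls within D6.

D6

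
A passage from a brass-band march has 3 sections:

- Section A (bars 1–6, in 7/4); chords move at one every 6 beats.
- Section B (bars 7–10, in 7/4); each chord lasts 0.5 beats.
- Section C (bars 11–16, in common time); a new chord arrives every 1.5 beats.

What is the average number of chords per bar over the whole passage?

A: 6 bars of 7 beats is 42 beats; at 6 beats each that's 7 chords.
B: 4 bars of 7 beats is 28 beats; at 0.5 beats each that's 56 chords.
C: 6 bars of 4 beats is 24 beats; at 1.5 beats each that's 16 chords.
Overall: 79 chords over 16 bars → 79/16 = 79/16 chords per bar.

79/16 chords per bar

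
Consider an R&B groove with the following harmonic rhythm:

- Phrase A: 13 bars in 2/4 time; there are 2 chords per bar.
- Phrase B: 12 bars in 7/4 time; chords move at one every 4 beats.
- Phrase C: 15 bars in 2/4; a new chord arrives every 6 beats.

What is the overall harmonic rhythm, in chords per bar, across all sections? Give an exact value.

1.3 chords per bar

A: 13 × 2 = 26 beats ÷ 1 = 26 chords.
B: 12 × 7 = 84 beats ÷ 4 = 21 chords.
C: 15 × 2 = 30 beats ÷ 6 = 5 chords.
Overall: 52 chords over 40 bars → 52/40 = 1.3 chords per bar.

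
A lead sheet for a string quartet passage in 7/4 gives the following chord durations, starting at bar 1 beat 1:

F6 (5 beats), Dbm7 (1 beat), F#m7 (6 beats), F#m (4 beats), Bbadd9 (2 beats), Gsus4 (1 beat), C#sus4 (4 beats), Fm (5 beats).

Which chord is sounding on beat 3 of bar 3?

Bbadd9

Beat 3 of bar 3 is beat (3−1)×7 + 3 = 17 overall.
Running totals: F6 ends at 5, Dbm7 ends at 6, F#m7 ends at 12, F#m ends at 16, Bbadd9 ends at 18.
Beat 17 falls within Bbadd9.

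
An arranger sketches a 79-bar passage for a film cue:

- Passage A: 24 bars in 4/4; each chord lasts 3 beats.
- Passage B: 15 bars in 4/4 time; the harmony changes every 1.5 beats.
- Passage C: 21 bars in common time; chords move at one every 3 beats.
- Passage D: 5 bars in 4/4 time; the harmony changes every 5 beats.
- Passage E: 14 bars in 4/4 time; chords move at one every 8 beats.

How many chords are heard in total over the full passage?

A: 24·4 = 96 beats, 96/3 = 32 chords.
B: 15·4 = 60 beats, 60/1.5 = 40 chords.
C: 21·4 = 84 beats, 84/3 = 28 chords.
D: 5·4 = 20 beats, 20/5 = 4 chords.
E: 14·4 = 56 beats, 56/8 = 7 chords.
Total: 32 + 40 + 28 + 4 + 7 = 111.

111 chords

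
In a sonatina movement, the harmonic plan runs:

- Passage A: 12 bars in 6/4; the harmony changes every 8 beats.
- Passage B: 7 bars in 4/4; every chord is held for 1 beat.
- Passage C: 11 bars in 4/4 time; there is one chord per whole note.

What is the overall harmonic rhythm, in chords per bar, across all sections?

A: 12 × 6 = 72 beats ÷ 8 = 9 chords.
B: 7 × 4 = 28 beats ÷ 1 = 28 chords.
C: 11 × 4 = 44 beats ÷ 4 = 11 chords.
Overall: 48 chords over 30 bars → 48/30 = 1.6 chords per bar.

1.6 chords per bar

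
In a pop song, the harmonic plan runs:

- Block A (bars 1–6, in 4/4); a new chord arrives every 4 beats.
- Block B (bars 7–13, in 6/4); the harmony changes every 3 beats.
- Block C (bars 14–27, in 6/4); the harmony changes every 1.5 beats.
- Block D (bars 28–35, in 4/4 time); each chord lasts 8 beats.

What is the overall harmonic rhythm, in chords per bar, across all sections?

A: 6 bars of 4 beats is 24 beats; at 4 beats each that's 6 chords.
B: 7 bars of 6 beats is 42 beats; at 3 beats each that's 14 chords.
C: 14 bars of 6 beats is 84 beats; at 1.5 beats each that's 56 chords.
D: 8 bars of 4 beats is 32 beats; at 8 beats each that's 4 chords.
Overall: 80 chords over 35 bars → 80/35 = 16/7 chords per bar.

16/7 chords per bar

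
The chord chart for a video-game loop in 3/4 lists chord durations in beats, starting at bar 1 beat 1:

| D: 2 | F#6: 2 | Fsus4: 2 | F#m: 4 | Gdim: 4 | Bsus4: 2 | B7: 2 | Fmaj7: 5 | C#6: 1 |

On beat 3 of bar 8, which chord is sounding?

Beat 3 of bar 8 is beat (8−1)×3 + 3 = 24 overall.
Running totals: D ends at 2, F#6 ends at 4, Fsus4 ends at 6, F#m ends at 10, Gdim ends at 14, Bsus4 ends at 16, B7 ends at 18, Fmaj7 ends at 23, C#6 ends at 24.
Beat 24 falls within C#6.

C#6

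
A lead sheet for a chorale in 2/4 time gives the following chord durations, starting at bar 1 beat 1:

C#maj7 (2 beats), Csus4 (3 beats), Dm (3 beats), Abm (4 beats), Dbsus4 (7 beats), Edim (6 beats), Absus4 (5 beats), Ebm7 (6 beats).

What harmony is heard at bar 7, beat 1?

Beat 1 of bar 7 is beat (7−1)×2 + 1 = 13 overall.
Running totals: C#maj7 ends at 2, Csus4 ends at 5, Dm ends at 8, Abm ends at 12, Dbsus4 ends at 19.
Beat 13 falls within Dbsus4.

Dbsus4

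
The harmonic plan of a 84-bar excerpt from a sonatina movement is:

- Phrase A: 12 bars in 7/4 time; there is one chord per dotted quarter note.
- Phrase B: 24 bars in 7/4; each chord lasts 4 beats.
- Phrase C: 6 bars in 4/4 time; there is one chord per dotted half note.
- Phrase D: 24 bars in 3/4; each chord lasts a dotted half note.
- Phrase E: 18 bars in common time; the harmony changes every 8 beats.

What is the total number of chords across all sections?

139 chords

A has 84 beats and chords last 1.5 each, so 56 chords.
B has 168 beats and chords last 4 each, so 42 chords.
C has 24 beats and chords last 3 each, so 8 chords.
D has 72 beats and chords last 3 each, so 24 chords.
E has 72 beats and chords last 8 each, so 9 chords.
Total: 56 + 42 + 8 + 24 + 9 = 139.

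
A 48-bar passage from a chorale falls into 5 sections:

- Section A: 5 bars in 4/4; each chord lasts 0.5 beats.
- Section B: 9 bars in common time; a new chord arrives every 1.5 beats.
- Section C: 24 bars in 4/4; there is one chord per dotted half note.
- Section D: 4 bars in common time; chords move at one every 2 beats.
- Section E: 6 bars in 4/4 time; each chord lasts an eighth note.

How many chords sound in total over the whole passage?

152 chords

A: 5 bars × 4 beats = 20 beats; 0.5 beats/chord → 40 chords.
B: 9 bars × 4 beats = 36 beats; 1.5 beats/chord → 24 chords.
C: 24 bars × 4 beats = 96 beats; 3 beats/chord → 32 chords.
D: 4 bars × 4 beats = 16 beats; 2 beats/chord → 8 chords.
E: 6 bars × 4 beats = 24 beats; 0.5 beats/chord → 48 chords.
Total: 40 + 24 + 32 + 8 + 48 = 152.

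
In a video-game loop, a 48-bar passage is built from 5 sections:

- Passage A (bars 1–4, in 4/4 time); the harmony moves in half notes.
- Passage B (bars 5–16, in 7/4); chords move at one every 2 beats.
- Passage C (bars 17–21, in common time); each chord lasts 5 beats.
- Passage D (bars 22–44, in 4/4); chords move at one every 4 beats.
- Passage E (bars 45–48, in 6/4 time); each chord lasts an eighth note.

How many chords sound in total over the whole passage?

A: 4·4 = 16 beats, 16/2 = 8 chords.
B: 12·7 = 84 beats, 84/2 = 42 chords.
C: 5·4 = 20 beats, 20/5 = 4 chords.
D: 23·4 = 92 beats, 92/4 = 23 chords.
E: 4·6 = 24 beats, 24/0.5 = 48 chords.
Total: 8 + 42 + 4 + 23 + 48 = 125.

125 chords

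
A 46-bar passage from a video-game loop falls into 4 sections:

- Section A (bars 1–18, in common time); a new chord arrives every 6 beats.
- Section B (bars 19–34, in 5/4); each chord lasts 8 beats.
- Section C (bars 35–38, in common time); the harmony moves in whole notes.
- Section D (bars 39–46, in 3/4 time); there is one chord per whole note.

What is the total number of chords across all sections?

32 chords

A has 72 beats and chords last 6 each, so 12 chords.
B has 80 beats and chords last 8 each, so 10 chords.
C has 16 beats and chords last 4 each, so 4 chords.
D has 24 beats and chords last 4 each, so 6 chords.
Total: 12 + 10 + 4 + 6 = 32.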